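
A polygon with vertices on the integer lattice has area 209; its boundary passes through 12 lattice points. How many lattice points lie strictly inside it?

Pick's theorem A = I + B/2 − 1 rearranges to I = A − B/2 + 1 = 209 − 12/2 + 1 = 204.

204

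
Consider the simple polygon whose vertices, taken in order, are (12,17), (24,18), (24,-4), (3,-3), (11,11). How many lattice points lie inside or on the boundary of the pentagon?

Using the shoelace formula, 2A = |[12·18 − 24·17] + [24·(-4) − 24·18] + [24·(-3) − 3·(-4)] + [3·11 − 11·(-3)] + [11·17 − 12·11]| = 659, so the area is 659/2.
The number of boundary lattice points is Σ gcd(|Δx|,|Δy|) = gcd(12,1) + gcd(0,22) + gcd(21,1) + gcd(8,14) + gcd(1,6) = 1+22+1+2+1 = 27.
Pick's theorem gives I = A − B/2 + 1 = 659/2 − 27/2 + 1 = 317, so the closed region contains I + B = 317 + 27 = 344 lattice points.

344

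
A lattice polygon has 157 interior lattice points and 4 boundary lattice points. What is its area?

Pick's theorem states A = I + B/2 − 1, so A = 157 + 4/2 − 1 = 158.

158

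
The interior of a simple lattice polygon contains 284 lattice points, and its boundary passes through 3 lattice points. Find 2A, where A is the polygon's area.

569

By Pick's theorem, A = I + B/2 − 1 = 284 + 3/2 − 1 = 569/2.
Hence 2A = 569.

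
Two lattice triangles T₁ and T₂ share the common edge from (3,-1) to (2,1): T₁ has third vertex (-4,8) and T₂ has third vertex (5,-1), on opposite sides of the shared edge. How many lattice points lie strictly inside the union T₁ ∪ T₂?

The union is the simple quadrilateral with vertices (3,-1), (-4,8), (2,1), (5,-1) in order.
By the shoelace formula, twice the signed area is |(3·8 − (-4)·(-1)) + ((-4)·1 − 2·8) + (2·(-1) − 5·1) + (5·(-1) − 3·(-1))| = 9, so the area is 4.5.
Summing gcd(|Δx|,|Δy|) over the edges gives the boundary count: gcd(7,9) + gcd(6,7) + gcd(3,2) + gcd(2,0) = 1+1+1+2 = 5.
By Pick's theorem I = A − B/2 + 1 = 4.5 − 5/2 + 1 = 3.

3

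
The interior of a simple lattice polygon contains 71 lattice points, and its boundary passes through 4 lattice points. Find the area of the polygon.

Pick's theorem states A = I + B/2 − 1, so A = 71 + 4/2 − 1 = 72.

72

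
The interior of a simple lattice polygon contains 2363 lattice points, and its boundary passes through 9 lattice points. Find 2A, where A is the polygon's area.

4733

By Pick's theorem, A = I + B/2 − 1 = 2363 + 9/2 − 1 = 4733/2.
Hence 2A = 4733.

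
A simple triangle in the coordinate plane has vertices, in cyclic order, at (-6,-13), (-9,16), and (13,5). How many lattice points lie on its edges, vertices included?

The number of boundary lattice points is Σ gcd(|Δx|,|Δy|) = gcd(3,29) + gcd(22,11) + gcd(19,18) = 1+11+1 = 13.

13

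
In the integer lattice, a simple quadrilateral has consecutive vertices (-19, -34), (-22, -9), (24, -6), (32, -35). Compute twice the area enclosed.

2630

The shoelace formula gives twice the area as |((-19)·(-9) − (-22)·(-34)) + ((-22)·(-6) − 24·(-9)) + (24·(-35) − 32·(-6)) + (32·(-34) − (-19)·(-35))| = 2630, so the area is 1315.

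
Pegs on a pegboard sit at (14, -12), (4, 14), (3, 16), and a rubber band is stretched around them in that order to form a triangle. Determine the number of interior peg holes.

2

Using the shoelace formula, 2A = |(14·14 − 4·(-12)) + (4·16 − 3·14) + (3·(-12) − 14·16)| = 6, so the area is 3.
Along each edge there are gcd(|Δx|,|Δy|)+1 lattice points, so counting each shared vertex once the boundary has gcd(10,26) + gcd(1,2) + gcd(11,28) = 2+1+1 = 4.
By Pick's theorem A = I + B/2 − 1, so I = 3 − 4/2 + 1 = 2.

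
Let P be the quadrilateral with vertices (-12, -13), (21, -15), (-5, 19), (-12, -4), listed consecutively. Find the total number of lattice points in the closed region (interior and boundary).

The shoelace formula gives twice the area as |[(-12)·(-15) − 21·(-13)] + [21·19 − (-5)·(-15)] + [(-5)·(-4) − (-12)·19] + [(-12)·(-13) − (-12)·(-4)]| = 1133, so the area is 566.5.
Along each edge there are gcd(|Δx|,|Δy|)+1 lattice points, so counting each shared vertex once the boundary has gcd(33,2) + gcd(26,34) + gcd(7,23) + gcd(0,9) = 1+2+1+9 = 13.
Pick's theorem gives I = A − B/2 + 1 = 566.5 − 13/2 + 1 = 561, so the closed region contains I + B = 561 + 13 = 574 lattice points.

574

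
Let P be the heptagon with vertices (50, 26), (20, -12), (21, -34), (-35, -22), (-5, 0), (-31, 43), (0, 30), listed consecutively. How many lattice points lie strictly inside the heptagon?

By the shoelace formula, twice the signed area is |[50·(-12) − 20·26] + [20·(-34) − 21·(-12)] + [21·(-22) − (-35)·(-34)] + [(-35)·0 − (-5)·(-22)] + [(-5)·43 − (-31)·0] + [(-31)·30 − 0·43] + [0·26 − 50·30]| = 5955, so the area is 5955/2.
Along each edge there are gcd(|Δx|,|Δy|)+1 lattice points, so counting each shared vertex once the boundary has gcd(30,38) + gcd(1,22) + gcd(56,12) + gcd(30,22) + gcd(26,43) + gcd(31,13) + gcd(50,4) = 2+1+4+2+1+1+2 = 13.
Pick's theorem gives I = A − B/2 + 1 = 5955/2 − 13/2 + 1 = 2972.

2972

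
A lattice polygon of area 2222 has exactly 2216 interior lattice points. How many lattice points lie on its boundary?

Pick's theorem gives A = I + B/2 − 1, so B = 2(A − I + 1) = 2(2222 − 2216 + 1) = 14.

14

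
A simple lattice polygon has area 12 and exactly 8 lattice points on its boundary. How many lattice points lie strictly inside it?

9

Pick's theorem A = I + B/2 − 1 rearranges to I = A − B/2 + 1 = 12 − 8/2 + 1 = 9.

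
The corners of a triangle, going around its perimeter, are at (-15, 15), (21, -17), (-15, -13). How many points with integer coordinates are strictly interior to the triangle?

The shoelace formula gives twice the area as |[(-15)·(-17) − 21·15] + [21·(-13) − (-15)·(-17)] + [(-15)·15 − (-15)·(-13)]| = 1008, so the area is 504.
The number of boundary lattice points is Σ gcd(|Δx|,|Δy|) = gcd(36,32) + gcd(36,4) + gcd(0,28) = 4+4+28 = 36.
Pick's theorem gives I = A − B/2 + 1 = 504 − 36/2 + 1 = 487.

487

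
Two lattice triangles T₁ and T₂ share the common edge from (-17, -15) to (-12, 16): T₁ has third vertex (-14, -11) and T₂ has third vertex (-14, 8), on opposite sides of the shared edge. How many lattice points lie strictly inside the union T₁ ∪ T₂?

The union is the simple quadrilateral with vertices (-17, -15), (-14, -11), (-12, 16), (-14, 8) in order.
Using the shoelace formula, 2A = |[(-17)·(-11) − (-14)·(-15)] + [(-14)·16 − (-12)·(-11)] + [(-12)·8 − (-14)·16] + [(-14)·(-15) − (-17)·8]| = 95, so the area is 95/2.
The number of boundary lattice points is Σ gcd(|Δx|,|Δy|) = gcd(3,4) + gcd(2,27) + gcd(2,8) + gcd(3,23) = 1+1+2+1 = 5.
By Pick's theorem I = A − B/2 + 1 = 95/2 − 5/2 + 1 = 46.

46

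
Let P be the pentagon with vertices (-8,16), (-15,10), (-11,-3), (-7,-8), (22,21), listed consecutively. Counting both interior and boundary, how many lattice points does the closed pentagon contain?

Using the shoelace formula, 2A = |((-8)·10 − (-15)·16) + ((-15)·(-3) − (-11)·10) + ((-11)·(-8) − (-7)·(-3)) + ((-7)·21 − 22·(-8)) + (22·16 − (-8)·21)| = 931, so the area is 931/2.
The number of boundary lattice points is Σ gcd(|Δx|,|Δy|) = gcd(7,6) + gcd(4,13) + gcd(4,5) + gcd(29,29) + gcd(30,5) = 1+1+1+29+5 = 37.
Pick's theorem gives I = A − B/2 + 1 = 931/2 − 37/2 + 1 = 448, so the closed region contains I + B = 448 + 37 = 485 lattice points.

485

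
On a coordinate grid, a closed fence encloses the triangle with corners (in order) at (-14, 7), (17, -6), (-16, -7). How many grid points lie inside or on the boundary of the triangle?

The shoelace formula gives twice the area as |((-14)·(-6) − 17·7) + (17·(-7) − (-16)·(-6)) + ((-16)·7 − (-14)·(-7))| = 460, so the area is 230.
The number of boundary lattice points is Σ gcd(|Δx|,|Δy|) = gcd(31,13) + gcd(33,1) + gcd(2,14) = 1+1+2 = 4.
Pick's theorem gives I = A − B/2 + 1 = 230 − 4/2 + 1 = 229, so the closed region contains I + B = 229 + 4 = 233 lattice points.

233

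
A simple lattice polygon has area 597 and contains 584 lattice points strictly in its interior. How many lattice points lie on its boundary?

Pick's theorem gives A = I + B/2 − 1, so B = 2(A − I + 1) = 2(597 − 584 + 1) = 28.

28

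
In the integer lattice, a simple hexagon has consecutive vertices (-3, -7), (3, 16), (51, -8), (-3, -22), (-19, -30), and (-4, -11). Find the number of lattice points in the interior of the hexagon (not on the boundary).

1111

By the shoelace formula, twice the signed area is |((-3)·16 − 3·(-7)) + (3·(-8) − 51·16) + (51·(-22) − (-3)·(-8)) + ((-3)·(-30) − (-19)·(-22)) + ((-19)·(-11) − (-4)·(-30)) + ((-4)·(-7) − (-3)·(-11))| = 2257, so the area is 1128.5.
Along each edge there are gcd(|Δx|,|Δy|)+1 lattice points, so counting each shared vertex once the boundary has gcd(6,23) + gcd(48,24) + gcd(54,14) + gcd(16,8) + gcd(15,19) + gcd(1,4) = 1+24+2+8+1+1 = 37.
By Pick's theorem A = I + B/2 − 1, so I = 1128.5 − 37/2 + 1 = 1111.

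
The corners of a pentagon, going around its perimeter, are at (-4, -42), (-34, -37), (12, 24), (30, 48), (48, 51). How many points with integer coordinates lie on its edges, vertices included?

16

Along each edge there are gcd(|Δx|,|Δy|)+1 lattice points, so counting each shared vertex once the boundary has gcd(30,5) + gcd(46,61) + gcd(18,24) + gcd(18,3) + gcd(52,93) = 5+1+6+3+1 = 16.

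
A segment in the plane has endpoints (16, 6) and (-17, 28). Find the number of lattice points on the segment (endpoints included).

12

The number of lattice points on a segment between lattice points is gcd(|Δx|,|Δy|) + 1 = gcd(33,22) + 1 = 11 + 1 = 12.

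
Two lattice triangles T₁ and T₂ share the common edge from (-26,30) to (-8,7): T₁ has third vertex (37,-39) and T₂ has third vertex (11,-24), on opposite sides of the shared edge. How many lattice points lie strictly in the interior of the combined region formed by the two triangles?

The union is the simple quadrilateral with vertices (-26,30), (37,-39), (-8,7), (11,-24) in order.
By the shoelace formula, twice the signed area is |((-26)·(-39) − 37·30) + (37·7 − (-8)·(-39)) + ((-8)·(-24) − 11·7) + (11·30 − (-26)·(-24))| = 328, so the area is 164.
The number of boundary lattice points is Σ gcd(|Δx|,|Δy|) = gcd(63,69) + gcd(45,46) + gcd(19,31) + gcd(37,54) = 3+1+1+1 = 6.
By Pick's theorem I = A − B/2 + 1 = 164 − 6/2 + 1 = 162.

162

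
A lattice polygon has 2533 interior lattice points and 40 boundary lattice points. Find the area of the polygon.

By Pick's theorem, A = I + B/2 − 1 = 2533 + 40/2 − 1 = 2552.

2552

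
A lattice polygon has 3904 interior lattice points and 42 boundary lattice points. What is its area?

By Pick's theorem, A = I + B/2 − 1 = 3904 + 42/2 − 1 = 3924.

3924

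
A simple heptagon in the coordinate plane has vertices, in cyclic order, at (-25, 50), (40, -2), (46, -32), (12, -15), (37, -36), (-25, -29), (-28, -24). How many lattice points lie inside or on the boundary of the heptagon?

3774

The shoelace formula gives twice the area as |((-25)·(-2) − 40·50) + (40·(-32) − 46·(-2)) + (46·(-15) − 12·(-32)) + (12·(-36) − 37·(-15)) + (37·(-29) − (-25)·(-36)) + ((-25)·(-24) − (-28)·(-29)) + ((-28)·50 − (-25)·(-24))| = 7506, so the area is 3753.
The number of boundary lattice points is Σ gcd(|Δx|,|Δy|) = gcd(65,52) + gcd(6,30) + gcd(34,17) + gcd(25,21) + gcd(62,7) + gcd(3,5) + gcd(3,74) = 13+6+17+1+1+1+1 = 40.
Pick's theorem gives I = A − B/2 + 1 = 3753 − 40/2 + 1 = 3734, so the closed region contains I + B = 3734 + 40 = 3774 lattice points.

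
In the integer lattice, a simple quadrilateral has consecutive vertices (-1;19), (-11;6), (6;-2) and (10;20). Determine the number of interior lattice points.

268

The shoelace formula gives twice the area as |[(-1)·6 − (-11)·19] + [(-11)·(-2) − 6·6] + [6·20 − 10·(-2)] + [10·19 − (-1)·20]| = 539, so the area is 269.5.
Summing gcd(|Δx|,|Δy|) over the edges gives the boundary count: gcd(10,13) + gcd(17,8) + gcd(4,22) + gcd(11,1) = 1+1+2+1 = 5.
By Pick's theorem A = I + B/2 − 1, so I = 269.5 − 5/2 + 1 = 268.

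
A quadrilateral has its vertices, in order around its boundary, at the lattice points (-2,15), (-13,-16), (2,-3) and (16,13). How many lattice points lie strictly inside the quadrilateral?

317

By the shoelace formula, twice the signed area is |((-2)·(-16) − (-13)·15) + ((-13)·(-3) − 2·(-16)) + (2·13 − 16·(-3)) + (16·15 − (-2)·13)| = 638, so the area is 319.
Summing gcd(|Δx|,|Δy|) over the edges gives the boundary count: gcd(11,31) + gcd(15,13) + gcd(14,16) + gcd(18,2) = 1+1+2+2 = 6.
By Pick's theorem A = I + B/2 − 1, so I = 319 − 6/2 + 1 = 317.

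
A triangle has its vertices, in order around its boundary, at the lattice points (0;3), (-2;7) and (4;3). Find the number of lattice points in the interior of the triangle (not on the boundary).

5

The shoelace formula gives twice the area as |[0·7 − (-2)·3] + [(-2)·3 − 4·7] + [4·3 − 0·3]| = 16, so the area is 8.
The number of boundary lattice points is Σ gcd(|Δx|,|Δy|) = gcd(2,4) + gcd(6,4) + gcd(4,0) = 2+2+4 = 8.
Pick's theorem gives I = A − B/2 + 1 = 8 − 8/2 + 1 = 5.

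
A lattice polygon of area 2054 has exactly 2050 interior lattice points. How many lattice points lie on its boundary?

Pick's theorem gives A = I + B/2 − 1, so B = 2(A − I + 1) = 2(2054 − 2050 + 1) = 10.

10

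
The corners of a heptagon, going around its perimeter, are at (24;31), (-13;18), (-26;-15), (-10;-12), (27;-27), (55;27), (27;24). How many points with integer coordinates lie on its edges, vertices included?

8

Along each edge there are gcd(|Δx|,|Δy|)+1 lattice points, so counting each shared vertex once the boundary has gcd(37,13) + gcd(13,33) + gcd(16,3) + gcd(37,15) + gcd(28,54) + gcd(28,3) + gcd(3,7) = 1+1+1+1+2+1+1 = 8.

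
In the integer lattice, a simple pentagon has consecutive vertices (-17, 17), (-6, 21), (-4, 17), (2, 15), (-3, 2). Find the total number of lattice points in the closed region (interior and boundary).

By the shoelace formula, twice the signed area is |[(-17)·21 − (-6)·17] + [(-6)·17 − (-4)·21] + [(-4)·15 − 2·17] + [2·2 − (-3)·15] + [(-3)·17 − (-17)·2]| = 335, so the area is 167.5.
Along each edge there are gcd(|Δx|,|Δy|)+1 lattice points, so counting each shared vertex once the boundary has gcd(11,4) + gcd(2,4) + gcd(6,2) + gcd(5,13) + gcd(14,15) = 1+2+2+1+1 = 7.
Pick's theorem gives I = A − B/2 + 1 = 167.5 − 7/2 + 1 = 165, so the closed region contains I + B = 165 + 7 = 172 lattice points.

172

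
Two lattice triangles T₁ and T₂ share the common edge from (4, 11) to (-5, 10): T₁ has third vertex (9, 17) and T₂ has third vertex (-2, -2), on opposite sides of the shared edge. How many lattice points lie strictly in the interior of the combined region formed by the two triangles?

75

The union is the simple quadrilateral with vertices (4, 11), (9, 17), (-5, 10), (-2, -2) in order.
By the shoelace formula, twice the signed area is |(4·17 − 9·11) + (9·10 − (-5)·17) + ((-5)·(-2) − (-2)·10) + ((-2)·11 − 4·(-2))| = 160, so the area is 80.
Along each edge there are gcd(|Δx|,|Δy|)+1 lattice points, so counting each shared vertex once the boundary has gcd(5,6) + gcd(14,7) + gcd(3,12) + gcd(6,13) = 1+7+3+1 = 12.
By Pick's theorem I = A − B/2 + 1 = 80 − 12/2 + 1 = 75.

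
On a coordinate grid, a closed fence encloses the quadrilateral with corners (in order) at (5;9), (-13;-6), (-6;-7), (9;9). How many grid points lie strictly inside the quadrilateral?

By the shoelace formula, twice the signed area is |(5·(-6) − (-13)·9) + ((-13)·(-7) − (-6)·(-6)) + ((-6)·9 − 9·(-7)) + (9·9 − 5·9)| = 187, so the area is 187/2.
Along each edge there are gcd(|Δx|,|Δy|)+1 lattice points, so counting each shared vertex once the boundary has gcd(18,15) + gcd(7,1) + gcd(15,16) + gcd(4,0) = 3+1+1+4 = 9.
Pick's theorem gives I = A − B/2 + 1 = 187/2 − 9/2 + 1 = 90.

90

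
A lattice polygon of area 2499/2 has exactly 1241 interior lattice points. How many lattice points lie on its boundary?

19

Pick's theorem gives A = I + B/2 − 1, so B = 2(A − I + 1) = 2(2499/2 − 1241 + 1) = 19.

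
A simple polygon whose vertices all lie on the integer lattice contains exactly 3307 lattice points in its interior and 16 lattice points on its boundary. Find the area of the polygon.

3314

Pick's theorem states A = I + B/2 − 1, so A = 3307 + 16/2 − 1 = 3314.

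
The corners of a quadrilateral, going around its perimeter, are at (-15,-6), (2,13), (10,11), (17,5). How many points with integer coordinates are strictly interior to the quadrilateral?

226

By the shoelace formula, twice the signed area is |((-15)·13 − 2·(-6)) + (2·11 − 10·13) + (10·5 − 17·11) + (17·(-6) − (-15)·5)| = 455, so the area is 227.5.
The number of boundary lattice points is Σ gcd(|Δx|,|Δy|) = gcd(17,19) + gcd(8,2) + gcd(7,6) + gcd(32,11) = 1+2+1+1 = 5.
Pick's theorem gives I = A − B/2 + 1 = 227.5 − 5/2 + 1 = 226.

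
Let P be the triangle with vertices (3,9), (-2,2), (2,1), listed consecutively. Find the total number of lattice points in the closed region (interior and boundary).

Using the shoelace formula, 2A = |(3·2 − (-2)·9) + ((-2)·1 − 2·2) + (2·9 − 3·1)| = 33, so the area is 16.5.
The number of boundary lattice points is Σ gcd(|Δx|,|Δy|) = gcd(5,7) + gcd(4,1) + gcd(1,8) = 1+1+1 = 3.
Pick's theorem gives I = A − B/2 + 1 = 16.5 − 3/2 + 1 = 16, so the closed region contains I + B = 16 + 3 = 19 lattice points.

19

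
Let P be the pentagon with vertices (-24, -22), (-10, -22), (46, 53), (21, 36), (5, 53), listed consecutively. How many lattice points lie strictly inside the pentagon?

The shoelace formula gives twice the area as |((-24)·(-22) − (-10)·(-22)) + ((-10)·53 − 46·(-22)) + (46·36 − 21·53) + (21·53 − 5·36) + (5·(-22) − (-24)·53)| = 3428, so the area is 1714.
Summing gcd(|Δx|,|Δy|) over the edges gives the boundary count: gcd(14,0) + gcd(56,75) + gcd(25,17) + gcd(16,17) + gcd(29,75) = 14+1+1+1+1 = 18.
Pick's theorem gives I = A − B/2 + 1 = 1714 − 18/2 + 1 = 1706.

1706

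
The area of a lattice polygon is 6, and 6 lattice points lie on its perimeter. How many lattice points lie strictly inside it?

Pick's theorem A = I + B/2 − 1 rearranges to I = A − B/2 + 1 = 6 − 6/2 + 1 = 4.

4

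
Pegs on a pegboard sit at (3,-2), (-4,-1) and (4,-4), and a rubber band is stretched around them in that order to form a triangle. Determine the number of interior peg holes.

The shoelace formula gives twice the area as |(3·(-1) − (-4)·(-2)) + ((-4)·(-4) − 4·(-1)) + (4·(-2) − 3·(-4))| = 13, so the area is 6.5.
Along each edge there are gcd(|Δx|,|Δy|)+1 lattice points, so counting each shared vertex once the boundary has gcd(7,1) + gcd(8,3) + gcd(1,2) = 1+1+1 = 3.
Pick's theorem gives I = A − B/2 + 1 = 6.5 − 3/2 + 1 = 6.

6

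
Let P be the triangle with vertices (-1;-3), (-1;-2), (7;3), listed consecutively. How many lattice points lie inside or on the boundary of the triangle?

By the shoelace formula, twice the signed area is |((-1)·(-2) − (-1)·(-3)) + ((-1)·3 − 7·(-2)) + (7·(-3) − (-1)·3)| = 8, so the area is 4.
The number of boundary lattice points is Σ gcd(|Δx|,|Δy|) = gcd(0,1) + gcd(8,5) + gcd(8,6) = 1+1+2 = 4.
Pick's theorem gives I = A − B/2 + 1 = 4 − 4/2 + 1 = 3, so the closed region contains I + B = 3 + 4 = 7 lattice points.

7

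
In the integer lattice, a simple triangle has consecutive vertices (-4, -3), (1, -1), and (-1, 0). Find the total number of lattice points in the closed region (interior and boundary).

The shoelace formula gives twice the area as |[(-4)·(-1) − 1·(-3)] + [1·0 − (-1)·(-1)] + [(-1)·(-3) − (-4)·0]| = 9, so the area is 9/2.
Summing gcd(|Δx|,|Δy|) over the edges gives the boundary count: gcd(5,2) + gcd(2,1) + gcd(3,3) = 1+1+3 = 5.
Pick's theorem gives I = A − B/2 + 1 = 9/2 − 5/2 + 1 = 3, so the closed region contains I + B = 3 + 5 = 8 lattice points.

8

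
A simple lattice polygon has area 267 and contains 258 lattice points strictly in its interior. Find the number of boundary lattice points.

Pick's theorem gives A = I + B/2 − 1, so B = 2(A − I + 1) = 2(267 − 258 + 1) = 20.

20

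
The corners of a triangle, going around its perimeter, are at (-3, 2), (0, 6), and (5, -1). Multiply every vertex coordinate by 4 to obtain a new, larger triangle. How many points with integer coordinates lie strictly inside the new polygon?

The shoelace formula gives twice the area as |[(-3)·6 − 0·2] + [0·(-1) − 5·6] + [5·2 − (-3)·(-1)]| = 41, so the area is 41/2.
Along each edge there are gcd(|Δx|,|Δy|)+1 lattice points, so counting each shared vertex once the boundary has gcd(3,4) + gcd(5,7) + gcd(8,3) = 1+1+1 = 3.
Scaling by 4 multiplies the area by 4² = 16 (so the new area is 328) and multiplies the boundary lattice-point count by 4, giving 12.
By Pick's theorem, the interior count of the dilated polygon is 328 − 12/2 + 1 = 323.

323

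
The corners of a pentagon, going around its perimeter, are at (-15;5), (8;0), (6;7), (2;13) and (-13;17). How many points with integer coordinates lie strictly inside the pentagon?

234

The shoelace formula gives twice the area as |((-15)·0 − 8·5) + (8·7 − 6·0) + (6·13 − 2·7) + (2·17 − (-13)·13) + ((-13)·5 − (-15)·17)| = 473, so the area is 236.5.
Along each edge there are gcd(|Δx|,|Δy|)+1 lattice points, so counting each shared vertex once the boundary has gcd(23,5) + gcd(2,7) + gcd(4,6) + gcd(15,4) + gcd(2,12) = 1+1+2+1+2 = 7.
Pick's theorem gives I = A − B/2 + 1 = 236.5 − 7/2 + 1 = 234.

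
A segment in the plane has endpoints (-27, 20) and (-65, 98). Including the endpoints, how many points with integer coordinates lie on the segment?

3

The number of lattice points on a segment between lattice points is gcd(|Δx|,|Δy|) + 1 = gcd(38,78) + 1 = 2 + 1 = 3.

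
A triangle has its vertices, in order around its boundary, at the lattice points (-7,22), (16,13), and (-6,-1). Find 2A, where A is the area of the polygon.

520

By the shoelace formula, twice the signed area is |((-7)·13 − 16·22) + (16·(-1) − (-6)·13) + ((-6)·22 − (-7)·(-1))| = 520, so the area is 260.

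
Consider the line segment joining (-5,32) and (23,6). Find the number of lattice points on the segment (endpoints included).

The number of lattice points on a segment between lattice points is gcd(|Δx|,|Δy|) + 1 = gcd(28,26) + 1 = 2 + 1 = 3.

3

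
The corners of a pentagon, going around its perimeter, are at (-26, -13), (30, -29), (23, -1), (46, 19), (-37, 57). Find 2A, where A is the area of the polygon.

By the shoelace formula, twice the signed area is |[(-26)·(-29) − 30·(-13)] + [30·(-1) − 23·(-29)] + [23·19 − 46·(-1)] + [46·57 − (-37)·19] + [(-37)·(-13) − (-26)·57]| = 7552, so the area is 3776.

7552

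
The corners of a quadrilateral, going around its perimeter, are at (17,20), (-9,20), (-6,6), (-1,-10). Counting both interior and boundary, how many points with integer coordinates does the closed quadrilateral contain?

Using the shoelace formula, 2A = |[17·20 − (-9)·20] + [(-9)·6 − (-6)·20] + [(-6)·(-10) − (-1)·6] + [(-1)·20 − 17·(-10)]| = 802, so the area is 401.
Along each edge there are gcd(|Δx|,|Δy|)+1 lattice points, so counting each shared vertex once the boundary has gcd(26,0) + gcd(3,14) + gcd(5,16) + gcd(18,30) = 26+1+1+6 = 34.
Pick's theorem gives I = A − B/2 + 1 = 401 − 34/2 + 1 = 385, so the closed region contains I + B = 385 + 34 = 419 lattice points.

419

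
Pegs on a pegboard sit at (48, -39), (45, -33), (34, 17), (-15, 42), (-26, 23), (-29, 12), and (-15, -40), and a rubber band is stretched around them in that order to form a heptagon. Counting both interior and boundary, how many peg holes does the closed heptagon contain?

4350

By the shoelace formula, twice the signed area is |(48·(-33) − 45·(-39)) + (45·17 − 34·(-33)) + (34·42 − (-15)·17) + ((-15)·23 − (-26)·42) + ((-26)·12 − (-29)·23) + ((-29)·(-40) − (-15)·12) + ((-15)·(-39) − 48·(-40))| = 8688, so the area is 4344.
The number of boundary lattice points is Σ gcd(|Δx|,|Δy|) = gcd(3,6) + gcd(11,50) + gcd(49,25) + gcd(11,19) + gcd(3,11) + gcd(14,52) + gcd(63,1) = 3+1+1+1+1+2+1 = 10.
Pick's theorem gives I = A − B/2 + 1 = 4344 − 10/2 + 1 = 4340, so the closed region contains I + B = 4340 + 10 = 4350 lattice points.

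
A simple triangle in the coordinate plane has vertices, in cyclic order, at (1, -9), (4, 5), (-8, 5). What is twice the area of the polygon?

By the shoelace formula, twice the signed area is |(1·5 − 4·(-9)) + (4·5 − (-8)·5) + ((-8)·(-9) − 1·5)| = 168, so the area is 84.

168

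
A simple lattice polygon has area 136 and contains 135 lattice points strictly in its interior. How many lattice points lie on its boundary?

Pick's theorem gives A = I + B/2 − 1, so B = 2(A − I + 1) = 2(136 − 135 + 1) = 4.

4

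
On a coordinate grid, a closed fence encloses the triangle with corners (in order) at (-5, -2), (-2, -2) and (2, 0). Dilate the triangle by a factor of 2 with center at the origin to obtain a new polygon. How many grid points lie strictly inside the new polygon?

7

The shoelace formula gives twice the area as |((-5)·(-2) − (-2)·(-2)) + ((-2)·0 − 2·(-2)) + (2·(-2) − (-5)·0)| = 6, so the area is 3.
Summing gcd(|Δx|,|Δy|) over the edges gives the boundary count: gcd(3,0) + gcd(4,2) + gcd(7,2) = 3+2+1 = 6.
Scaling by 2 multiplies the area by 2² = 4 (so the new area is 12) and multiplies the boundary lattice-point count by 2, giving 12.
By Pick's theorem, the interior count of the dilated polygon is 12 − 12/2 + 1 = 7.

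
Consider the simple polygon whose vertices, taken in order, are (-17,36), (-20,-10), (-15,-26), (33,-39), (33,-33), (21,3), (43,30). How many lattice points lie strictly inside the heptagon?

3113

Using the shoelace formula, 2A = |((-17)·(-10) − (-20)·36) + ((-20)·(-26) − (-15)·(-10)) + ((-15)·(-39) − 33·(-26)) + (33·(-33) − 33·(-39)) + (33·3 − 21·(-33)) + (21·30 − 43·3) + (43·36 − (-17)·30)| = 6252, so the area is 3126.
The number of boundary lattice points is Σ gcd(|Δx|,|Δy|) = gcd(3,46) + gcd(5,16) + gcd(48,13) + gcd(0,6) + gcd(12,36) + gcd(22,27) + gcd(60,6) = 1+1+1+6+12+1+6 = 28.
By Pick's theorem A = I + B/2 − 1, so I = 3126 − 28/2 + 1 = 3113.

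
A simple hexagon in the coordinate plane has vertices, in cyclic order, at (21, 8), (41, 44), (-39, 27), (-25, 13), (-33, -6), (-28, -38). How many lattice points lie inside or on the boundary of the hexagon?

By the shoelace formula, twice the signed area is |[21·44 − 41·8] + [41·27 − (-39)·44] + [(-39)·13 − (-25)·27] + [(-25)·(-6) − (-33)·13] + [(-33)·(-38) − (-28)·(-6)] + [(-28)·8 − 21·(-38)]| = 5826, so the area is 2913.
Summing gcd(|Δx|,|Δy|) over the edges gives the boundary count: gcd(20,36) + gcd(80,17) + gcd(14,14) + gcd(8,19) + gcd(5,32) + gcd(49,46) = 4+1+14+1+1+1 = 22.
Pick's theorem gives I = A − B/2 + 1 = 2913 − 22/2 + 1 = 2903, so the closed region contains I + B = 2903 + 22 = 2925 lattice points.

2925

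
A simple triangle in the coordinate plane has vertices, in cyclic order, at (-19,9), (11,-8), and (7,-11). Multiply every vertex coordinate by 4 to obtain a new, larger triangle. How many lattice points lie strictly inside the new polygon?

By the shoelace formula, twice the signed area is |((-19)·(-8) − 11·9) + (11·(-11) − 7·(-8)) + (7·9 − (-19)·(-11))| = 158, so the area is 79.
Summing gcd(|Δx|,|Δy|) over the edges gives the boundary count: gcd(30,17) + gcd(4,3) + gcd(26,20) = 1+1+2 = 4.
Scaling by 4 multiplies the area by 4² = 16 (so the new area is 1264) and multiplies the boundary lattice-point count by 4, giving 16.
By Pick's theorem, the interior count of the dilated polygon is 1264 − 16/2 + 1 = 1257.

1257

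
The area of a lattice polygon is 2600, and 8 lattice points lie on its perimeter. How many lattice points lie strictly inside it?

From Pick's theorem, I = A − B/2 + 1 = 2600 − 8/2 + 1 = 2597.

2597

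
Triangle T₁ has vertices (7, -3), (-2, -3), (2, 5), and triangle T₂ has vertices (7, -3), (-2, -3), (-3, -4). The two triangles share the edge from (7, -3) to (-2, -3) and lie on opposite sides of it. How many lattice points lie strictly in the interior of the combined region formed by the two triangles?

The union is the simple quadrilateral with vertices (7, -3), (2, 5), (-2, -3), (-3, -4) in order.
The shoelace formula gives twice the area as |[7·5 − 2·(-3)] + [2·(-3) − (-2)·5] + [(-2)·(-4) − (-3)·(-3)] + [(-3)·(-3) − 7·(-4)]| = 81, so the area is 40.5.
Along each edge there are gcd(|Δx|,|Δy|)+1 lattice points, so counting each shared vertex once the boundary has gcd(5,8) + gcd(4,8) + gcd(1,1) + gcd(10,1) = 1+4+1+1 = 7.
By Pick's theorem I = A − B/2 + 1 = 40.5 − 7/2 + 1 = 38.

38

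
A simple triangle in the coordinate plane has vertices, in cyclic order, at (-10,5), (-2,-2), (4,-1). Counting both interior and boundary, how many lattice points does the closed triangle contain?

By the shoelace formula, twice the signed area is |[(-10)·(-2) − (-2)·5] + [(-2)·(-1) − 4·(-2)] + [4·5 − (-10)·(-1)]| = 50, so the area is 25.
Along each edge there are gcd(|Δx|,|Δy|)+1 lattice points, so counting each shared vertex once the boundary has gcd(8,7) + gcd(6,1) + gcd(14,6) = 1+1+2 = 4.
Pick's theorem gives I = A − B/2 + 1 = 25 − 4/2 + 1 = 24, so the closed region contains I + B = 24 + 4 = 28 lattice points.

28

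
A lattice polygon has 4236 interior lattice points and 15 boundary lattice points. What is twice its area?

Pick's theorem states A = I + B/2 − 1, so A = 4236 + 15/2 − 1 = 8485/2.
Hence 2A = 8485.

8485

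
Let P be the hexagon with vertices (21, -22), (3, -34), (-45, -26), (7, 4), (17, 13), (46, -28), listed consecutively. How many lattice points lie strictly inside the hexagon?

1856

Using the shoelace formula, 2A = |(21·(-34) − 3·(-22)) + (3·(-26) − (-45)·(-34)) + ((-45)·4 − 7·(-26)) + (7·13 − 17·4) + (17·(-28) − 46·13) + (46·(-22) − 21·(-28))| = 3729, so the area is 1864.5.
Summing gcd(|Δx|,|Δy|) over the edges gives the boundary count: gcd(18,12) + gcd(48,8) + gcd(52,30) + gcd(10,9) + gcd(29,41) + gcd(25,6) = 6+8+2+1+1+1 = 19.
Pick's theorem gives I = A − B/2 + 1 = 1864.5 − 19/2 + 1 = 1856.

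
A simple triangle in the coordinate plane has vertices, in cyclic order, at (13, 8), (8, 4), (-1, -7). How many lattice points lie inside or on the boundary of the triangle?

By the shoelace formula, twice the signed area is |(13·4 − 8·8) + (8·(-7) − (-1)·4) + ((-1)·8 − 13·(-7))| = 19, so the area is 19/2.
The number of boundary lattice points is Σ gcd(|Δx|,|Δy|) = gcd(5,4) + gcd(9,11) + gcd(14,15) = 1+1+1 = 3.
Pick's theorem gives I = A − B/2 + 1 = 19/2 − 3/2 + 1 = 9, so the closed region contains I + B = 9 + 3 = 12 lattice points.

12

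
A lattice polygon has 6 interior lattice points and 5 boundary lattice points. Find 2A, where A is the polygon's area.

15

By Pick's theorem, A = I + B/2 − 1 = 6 + 5/2 − 1 = 15/2.
Hence 2A = 15.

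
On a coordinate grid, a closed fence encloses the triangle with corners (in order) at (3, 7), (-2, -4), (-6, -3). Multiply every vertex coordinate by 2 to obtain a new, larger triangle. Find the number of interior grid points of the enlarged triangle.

Using the shoelace formula, 2A = |(3·(-4) − (-2)·7) + ((-2)·(-3) − (-6)·(-4)) + ((-6)·7 − 3·(-3))| = 49, so the area is 49/2.
The number of boundary lattice points is Σ gcd(|Δx|,|Δy|) = gcd(5,11) + gcd(4,1) + gcd(9,10) = 1+1+1 = 3.
Scaling by 2 multiplies the area by 2² = 4 (so the new area is 98) and multiplies the boundary lattice-point count by 2, giving 6.
By Pick's theorem, the interior count of the dilated polygon is 98 − 6/2 + 1 = 96.

96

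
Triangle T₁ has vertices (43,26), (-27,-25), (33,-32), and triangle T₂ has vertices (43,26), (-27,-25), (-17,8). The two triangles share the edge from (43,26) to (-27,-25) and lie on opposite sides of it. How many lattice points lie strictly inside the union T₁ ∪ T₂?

The union is the simple quadrilateral with vertices (43,26), (33,-32), (-27,-25), (-17,8) in order.
By the shoelace formula, twice the signed area is |[43·(-32) − 33·26] + [33·(-25) − (-27)·(-32)] + [(-27)·8 − (-17)·(-25)] + [(-17)·26 − 43·8]| = 5350, so the area is 2675.
The number of boundary lattice points is Σ gcd(|Δx|,|Δy|) = gcd(10,58) + gcd(60,7) + gcd(10,33) + gcd(60,18) = 2+1+1+6 = 10.
By Pick's theorem I = A − B/2 + 1 = 2675 − 10/2 + 1 = 2671.

2671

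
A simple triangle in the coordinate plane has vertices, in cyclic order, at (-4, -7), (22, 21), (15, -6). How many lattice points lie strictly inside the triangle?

By the shoelace formula, twice the signed area is |[(-4)·21 − 22·(-7)] + [22·(-6) − 15·21] + [15·(-7) − (-4)·(-6)]| = 506, so the area is 253.
Summing gcd(|Δx|,|Δy|) over the edges gives the boundary count: gcd(26,28) + gcd(7,27) + gcd(19,1) = 2+1+1 = 4.
Pick's theorem gives I = A − B/2 + 1 = 253 − 4/2 + 1 = 252.

252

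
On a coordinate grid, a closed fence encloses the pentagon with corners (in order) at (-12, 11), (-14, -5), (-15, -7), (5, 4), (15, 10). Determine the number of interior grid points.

241

Using the shoelace formula, 2A = |[(-12)·(-5) − (-14)·11] + [(-14)·(-7) − (-15)·(-5)] + [(-15)·4 − 5·(-7)] + [5·10 − 15·4] + [15·11 − (-12)·10]| = 487, so the area is 487/2.
Along each edge there are gcd(|Δx|,|Δy|)+1 lattice points, so counting each shared vertex once the boundary has gcd(2,16) + gcd(1,2) + gcd(20,11) + gcd(10,6) + gcd(27,1) = 2+1+1+2+1 = 7.
Pick's theorem gives I = A − B/2 + 1 = 487/2 − 7/2 + 1 = 241.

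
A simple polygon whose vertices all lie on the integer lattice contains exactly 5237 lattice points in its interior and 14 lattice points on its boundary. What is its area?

Pick's theorem states A = I + B/2 − 1, so A = 5237 + 14/2 − 1 = 5243.

5243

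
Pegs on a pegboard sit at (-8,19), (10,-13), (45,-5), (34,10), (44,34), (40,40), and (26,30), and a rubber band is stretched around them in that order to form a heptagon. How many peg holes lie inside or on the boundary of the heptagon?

1546

By the shoelace formula, twice the signed area is |[(-8)·(-13) − 10·19] + [10·(-5) − 45·(-13)] + [45·10 − 34·(-5)] + [34·34 − 44·10] + [44·40 − 40·34] + [40·30 − 26·40] + [26·19 − (-8)·30]| = 3079, so the area is 1539.5.
The number of boundary lattice points is Σ gcd(|Δx|,|Δy|) = gcd(18,32) + gcd(35,8) + gcd(11,15) + gcd(10,24) + gcd(4,6) + gcd(14,10) + gcd(34,11) = 2+1+1+2+2+2+1 = 11.
Pick's theorem gives I = A − B/2 + 1 = 1539.5 − 11/2 + 1 = 1535, so the closed region contains I + B = 1535 + 11 = 1546 lattice points.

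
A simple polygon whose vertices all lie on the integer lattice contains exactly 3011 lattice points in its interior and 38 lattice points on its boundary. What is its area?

3029

By Pick's theorem, A = I + B/2 − 1 = 3011 + 38/2 − 1 = 3029.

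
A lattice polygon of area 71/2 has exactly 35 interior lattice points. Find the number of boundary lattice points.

Pick's theorem gives A = I + B/2 − 1, so B = 2(A − I + 1) = 2(71/2 − 35 + 1) = 3.

3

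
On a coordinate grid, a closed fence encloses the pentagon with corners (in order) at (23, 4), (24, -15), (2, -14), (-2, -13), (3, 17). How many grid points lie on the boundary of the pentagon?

9

Summing gcd(|Δx|,|Δy|) over the edges gives the boundary count: gcd(1,19) + gcd(22,1) + gcd(4,1) + gcd(5,30) + gcd(20,13) = 1+1+1+5+1 = 9.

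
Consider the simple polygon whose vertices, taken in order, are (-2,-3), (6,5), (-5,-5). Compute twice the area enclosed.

Using the shoelace formula, 2A = |[(-2)·5 − 6·(-3)] + [6·(-5) − (-5)·5] + [(-5)·(-3) − (-2)·(-5)]| = 8, so the area is 4.

8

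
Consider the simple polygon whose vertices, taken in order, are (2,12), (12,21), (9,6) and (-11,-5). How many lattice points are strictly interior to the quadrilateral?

158

Using the shoelace formula, 2A = |[2·21 − 12·12] + [12·6 − 9·21] + [9·(-5) − (-11)·6] + [(-11)·12 − 2·(-5)]| = 320, so the area is 160.
Along each edge there are gcd(|Δx|,|Δy|)+1 lattice points, so counting each shared vertex once the boundary has gcd(10,9) + gcd(3,15) + gcd(20,11) + gcd(13,17) = 1+3+1+1 = 6.
By Pick's theorem A = I + B/2 − 1, so I = 160 − 6/2 + 1 = 158.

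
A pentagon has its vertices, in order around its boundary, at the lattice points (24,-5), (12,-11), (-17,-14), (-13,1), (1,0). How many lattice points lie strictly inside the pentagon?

Using the shoelace formula, 2A = |[24·(-11) − 12·(-5)] + [12·(-14) − (-17)·(-11)] + [(-17)·1 − (-13)·(-14)] + [(-13)·0 − 1·1] + [1·(-5) − 24·0]| = 764, so the area is 382.
Summing gcd(|Δx|,|Δy|) over the edges gives the boundary count: gcd(12,6) + gcd(29,3) + gcd(4,15) + gcd(14,1) + gcd(23,5) = 6+1+1+1+1 = 10.
Pick's theorem gives I = A − B/2 + 1 = 382 − 10/2 + 1 = 378.

378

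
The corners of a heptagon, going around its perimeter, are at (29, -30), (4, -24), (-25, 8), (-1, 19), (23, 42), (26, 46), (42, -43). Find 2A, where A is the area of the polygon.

5187

The shoelace formula gives twice the area as |[29·(-24) − 4·(-30)] + [4·8 − (-25)·(-24)] + [(-25)·19 − (-1)·8] + [(-1)·42 − 23·19] + [23·46 − 26·42] + [26·(-43) − 42·46] + [42·(-30) − 29·(-43)]| = 5187, so the area is 5187/2.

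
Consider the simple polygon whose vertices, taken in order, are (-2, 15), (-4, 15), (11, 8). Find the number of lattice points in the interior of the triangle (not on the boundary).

6

Using the shoelace formula, 2A = |((-2)·15 − (-4)·15) + ((-4)·8 − 11·15) + (11·15 − (-2)·8)| = 14, so the area is 7.
Along each edge there are gcd(|Δx|,|Δy|)+1 lattice points, so counting each shared vertex once the boundary has gcd(2,0) + gcd(15,7) + gcd(13,7) = 2+1+1 = 4.
Pick's theorem gives I = A − B/2 + 1 = 7 − 4/2 + 1 = 6.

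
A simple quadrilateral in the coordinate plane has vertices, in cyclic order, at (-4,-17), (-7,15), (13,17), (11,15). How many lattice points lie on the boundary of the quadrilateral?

6

The number of boundary lattice points is Σ gcd(|Δx|,|Δy|) = gcd(3,32) + gcd(20,2) + gcd(2,2) + gcd(15,32) = 1+2+2+1 = 6.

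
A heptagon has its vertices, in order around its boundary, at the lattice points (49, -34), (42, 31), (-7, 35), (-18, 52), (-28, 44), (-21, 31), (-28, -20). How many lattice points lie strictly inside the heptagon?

By the shoelace formula, twice the signed area is |(49·31 − 42·(-34)) + (42·35 − (-7)·31) + ((-7)·52 − (-18)·35) + ((-18)·44 − (-28)·52) + ((-28)·31 − (-21)·44) + ((-21)·(-20) − (-28)·31) + ((-28)·(-34) − 49·(-20))| = 8840, so the area is 4420.
Along each edge there are gcd(|Δx|,|Δy|)+1 lattice points, so counting each shared vertex once the boundary has gcd(7,65) + gcd(49,4) + gcd(11,17) + gcd(10,8) + gcd(7,13) + gcd(7,51) + gcd(77,14) = 1+1+1+2+1+1+7 = 14.
By Pick's theorem A = I + B/2 − 1, so I = 4420 − 14/2 + 1 = 4414.

4414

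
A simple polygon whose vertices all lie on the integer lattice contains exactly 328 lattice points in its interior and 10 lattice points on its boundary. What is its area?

332

By Pick's theorem, A = I + B/2 − 1 = 328 + 10/2 − 1 = 332.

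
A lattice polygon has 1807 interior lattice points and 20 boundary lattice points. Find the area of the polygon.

1816

By Pick's theorem, A = I + B/2 − 1 = 1807 + 20/2 − 1 = 1816.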